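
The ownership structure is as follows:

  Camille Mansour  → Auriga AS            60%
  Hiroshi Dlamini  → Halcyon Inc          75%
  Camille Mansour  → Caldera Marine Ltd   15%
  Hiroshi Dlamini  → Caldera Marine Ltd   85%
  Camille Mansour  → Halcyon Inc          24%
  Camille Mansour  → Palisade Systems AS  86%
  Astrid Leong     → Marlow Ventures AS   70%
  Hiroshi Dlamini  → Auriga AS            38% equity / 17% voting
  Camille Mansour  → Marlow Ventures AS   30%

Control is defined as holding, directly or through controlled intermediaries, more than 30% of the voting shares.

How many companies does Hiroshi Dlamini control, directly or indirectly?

Hiroshi holds 85% of Caldera, so Hiroshi controls Caldera.
Hiroshi holds 75% of Halcyon, so Hiroshi controls Halcyon.
No other company's threshold is met.
Hiroshi controls 2 companies.

2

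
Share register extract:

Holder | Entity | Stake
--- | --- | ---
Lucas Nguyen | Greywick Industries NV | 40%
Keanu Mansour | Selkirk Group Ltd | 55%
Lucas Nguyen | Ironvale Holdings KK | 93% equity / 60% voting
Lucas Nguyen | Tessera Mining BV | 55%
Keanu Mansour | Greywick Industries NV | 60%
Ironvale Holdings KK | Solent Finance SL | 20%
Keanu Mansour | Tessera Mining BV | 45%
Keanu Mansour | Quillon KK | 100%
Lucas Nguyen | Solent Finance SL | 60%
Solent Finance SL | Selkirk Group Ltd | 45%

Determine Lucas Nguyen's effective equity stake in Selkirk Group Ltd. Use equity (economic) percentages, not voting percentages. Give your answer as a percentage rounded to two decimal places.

35.37%

Lucas reaches Selkirk along 2 paths.
Via Solent: 60% × 45% = 27%.
Via Ironvale → Solent: 93% × 20% × 45% = 8.37%.
Total: 27% + 8.37% = 35.37%.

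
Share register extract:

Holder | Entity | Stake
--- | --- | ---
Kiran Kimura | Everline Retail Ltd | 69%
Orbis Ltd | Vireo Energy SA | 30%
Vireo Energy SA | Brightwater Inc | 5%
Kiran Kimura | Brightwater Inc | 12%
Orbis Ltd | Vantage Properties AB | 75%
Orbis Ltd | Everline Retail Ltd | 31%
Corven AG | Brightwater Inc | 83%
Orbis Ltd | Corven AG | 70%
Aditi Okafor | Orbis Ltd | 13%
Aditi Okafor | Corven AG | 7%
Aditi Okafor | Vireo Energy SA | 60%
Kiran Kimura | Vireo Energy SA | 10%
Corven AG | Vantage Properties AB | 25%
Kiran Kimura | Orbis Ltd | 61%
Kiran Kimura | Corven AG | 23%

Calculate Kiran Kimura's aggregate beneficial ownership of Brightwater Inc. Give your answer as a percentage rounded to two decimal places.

Kiran reaches Brightwater along 5 paths.
Direct stake: 12% = 12%.
Via Vireo: 10% × 5% = 0.5%.
Via Orbis → Vireo: 61% × 30% × 5% = 0.915%.
Via Corven: 23% × 83% = 19.09%.
Via Orbis → Corven: 61% × 70% × 83% = 35.441%.
Total: 12% + 0.5% + 0.915% + 19.09% + 35.441% = 67.946%.
Rounded: 67.95%.

67.95%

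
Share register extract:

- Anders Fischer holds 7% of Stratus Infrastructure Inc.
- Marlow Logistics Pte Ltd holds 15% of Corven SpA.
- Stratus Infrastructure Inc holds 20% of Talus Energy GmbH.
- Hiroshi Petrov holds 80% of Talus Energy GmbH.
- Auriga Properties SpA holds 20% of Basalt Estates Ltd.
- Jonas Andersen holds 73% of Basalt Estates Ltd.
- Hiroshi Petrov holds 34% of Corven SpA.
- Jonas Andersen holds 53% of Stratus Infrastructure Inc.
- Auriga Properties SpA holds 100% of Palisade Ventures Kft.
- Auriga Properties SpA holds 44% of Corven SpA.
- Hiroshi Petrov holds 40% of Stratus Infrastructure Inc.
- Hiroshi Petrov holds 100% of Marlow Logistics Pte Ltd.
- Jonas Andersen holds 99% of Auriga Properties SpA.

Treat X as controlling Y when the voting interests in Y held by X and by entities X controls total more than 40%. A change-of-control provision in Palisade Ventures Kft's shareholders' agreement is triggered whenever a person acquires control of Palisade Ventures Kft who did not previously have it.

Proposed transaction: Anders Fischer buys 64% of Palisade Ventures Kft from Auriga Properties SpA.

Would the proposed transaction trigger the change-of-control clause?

The purchase adds only to Anders's holdings (Auriga's stake shrinks), so Anders is the only person who could newly come to control Palisade.
Anders's largest direct stake is 7% in Stratus, which does not meet the threshold, so Anders controls no company.
Neither Anders nor any entity Anders controls holds any voting interest in Palisade.
So before the transaction, Anders does not control Palisade.
After the purchase, Anders holds 64% of Palisade directly, and Auriga's stake falls to 36%.
Anders holds 64% of Palisade, so Anders controls Palisade.
Anders did not control Palisade before and does after, so the clause is triggered.

Yes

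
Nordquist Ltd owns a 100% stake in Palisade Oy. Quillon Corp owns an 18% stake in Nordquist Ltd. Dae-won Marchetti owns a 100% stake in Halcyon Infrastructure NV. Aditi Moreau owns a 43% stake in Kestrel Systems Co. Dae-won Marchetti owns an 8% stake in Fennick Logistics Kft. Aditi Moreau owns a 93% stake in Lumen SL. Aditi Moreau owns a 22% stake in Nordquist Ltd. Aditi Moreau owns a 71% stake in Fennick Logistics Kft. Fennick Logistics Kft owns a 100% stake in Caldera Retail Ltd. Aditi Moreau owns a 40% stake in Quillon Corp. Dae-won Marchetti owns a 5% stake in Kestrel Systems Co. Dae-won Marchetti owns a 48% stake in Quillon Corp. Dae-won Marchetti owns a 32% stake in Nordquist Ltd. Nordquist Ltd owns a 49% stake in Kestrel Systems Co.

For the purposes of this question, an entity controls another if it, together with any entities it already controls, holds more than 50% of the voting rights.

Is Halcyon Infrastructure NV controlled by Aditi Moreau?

No

Aditi holds 93% of Lumen, so Aditi controls Lumen.
Aditi holds 71% of Fennick, so Aditi controls Fennick.
Fennick holds 100% of Caldera, so Aditi controls Caldera.
Neither Aditi nor any entity Aditi controls holds any voting interest in Halcyon.
So Aditi does not control Halcyon.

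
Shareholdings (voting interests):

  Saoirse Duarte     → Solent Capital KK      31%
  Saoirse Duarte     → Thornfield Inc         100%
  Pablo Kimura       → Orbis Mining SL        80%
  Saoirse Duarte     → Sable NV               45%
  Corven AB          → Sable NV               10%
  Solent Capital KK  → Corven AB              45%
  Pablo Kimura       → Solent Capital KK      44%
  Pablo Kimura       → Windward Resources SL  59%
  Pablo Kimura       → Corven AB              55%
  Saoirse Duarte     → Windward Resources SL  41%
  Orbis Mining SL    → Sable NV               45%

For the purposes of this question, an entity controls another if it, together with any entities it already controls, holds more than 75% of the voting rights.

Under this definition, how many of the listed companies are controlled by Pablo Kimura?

1

Pablo holds 80% of Orbis, so Pablo controls Orbis.
No other company's threshold is met.
Pablo controls 1 company.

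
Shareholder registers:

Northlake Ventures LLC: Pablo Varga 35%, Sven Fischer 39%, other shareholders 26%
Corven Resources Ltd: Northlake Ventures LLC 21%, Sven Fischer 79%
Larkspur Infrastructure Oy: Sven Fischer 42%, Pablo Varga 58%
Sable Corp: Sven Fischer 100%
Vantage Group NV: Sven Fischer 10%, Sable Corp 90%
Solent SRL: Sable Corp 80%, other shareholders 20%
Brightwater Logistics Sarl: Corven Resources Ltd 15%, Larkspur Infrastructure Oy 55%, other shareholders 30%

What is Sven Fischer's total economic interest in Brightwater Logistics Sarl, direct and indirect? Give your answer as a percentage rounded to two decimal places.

Sven reaches Brightwater along 3 paths.
Via Northlake → Corven: 39% × 21% × 15% = 1.2285%.
Via Corven: 79% × 15% = 11.85%.
Via Larkspur: 42% × 55% = 23.1%.
Total: 1.2285% + 11.85% + 23.1% = 36.1785%.
Rounded: 36.18%.

36.18%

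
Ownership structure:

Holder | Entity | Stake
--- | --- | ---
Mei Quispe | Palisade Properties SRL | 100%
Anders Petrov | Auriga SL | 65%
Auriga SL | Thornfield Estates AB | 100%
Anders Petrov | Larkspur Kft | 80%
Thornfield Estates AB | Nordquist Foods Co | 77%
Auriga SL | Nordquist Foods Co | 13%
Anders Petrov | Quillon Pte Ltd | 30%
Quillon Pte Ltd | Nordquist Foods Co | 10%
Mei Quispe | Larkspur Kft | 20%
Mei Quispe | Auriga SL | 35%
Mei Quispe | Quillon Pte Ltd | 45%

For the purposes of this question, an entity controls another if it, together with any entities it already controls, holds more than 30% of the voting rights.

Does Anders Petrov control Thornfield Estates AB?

Yes

Anders holds 65% of Auriga, so Anders controls Auriga.
Auriga holds 100% of Thornfield, so Anders controls Thornfield.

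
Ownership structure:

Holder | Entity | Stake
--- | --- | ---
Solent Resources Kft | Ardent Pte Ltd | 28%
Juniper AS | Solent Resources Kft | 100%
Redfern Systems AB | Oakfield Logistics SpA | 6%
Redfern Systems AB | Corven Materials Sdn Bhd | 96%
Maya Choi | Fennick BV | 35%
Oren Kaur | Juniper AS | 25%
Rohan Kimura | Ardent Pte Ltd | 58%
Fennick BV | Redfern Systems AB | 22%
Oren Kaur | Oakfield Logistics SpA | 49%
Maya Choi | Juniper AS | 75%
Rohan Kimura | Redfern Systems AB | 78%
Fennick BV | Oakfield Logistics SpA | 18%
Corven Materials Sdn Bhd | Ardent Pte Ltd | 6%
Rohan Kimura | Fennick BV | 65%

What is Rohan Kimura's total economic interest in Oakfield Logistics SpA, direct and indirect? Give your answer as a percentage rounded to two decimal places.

17.24%

Rohan reaches Oakfield along 3 paths.
Via Fennick → Redfern: 65% × 22% × 6% = 0.858%.
Via Redfern: 78% × 6% = 4.68%.
Via Fennick: 65% × 18% = 11.7%.
Total: 0.858% + 4.68% + 11.7% = 17.238%.
Rounded: 17.24%.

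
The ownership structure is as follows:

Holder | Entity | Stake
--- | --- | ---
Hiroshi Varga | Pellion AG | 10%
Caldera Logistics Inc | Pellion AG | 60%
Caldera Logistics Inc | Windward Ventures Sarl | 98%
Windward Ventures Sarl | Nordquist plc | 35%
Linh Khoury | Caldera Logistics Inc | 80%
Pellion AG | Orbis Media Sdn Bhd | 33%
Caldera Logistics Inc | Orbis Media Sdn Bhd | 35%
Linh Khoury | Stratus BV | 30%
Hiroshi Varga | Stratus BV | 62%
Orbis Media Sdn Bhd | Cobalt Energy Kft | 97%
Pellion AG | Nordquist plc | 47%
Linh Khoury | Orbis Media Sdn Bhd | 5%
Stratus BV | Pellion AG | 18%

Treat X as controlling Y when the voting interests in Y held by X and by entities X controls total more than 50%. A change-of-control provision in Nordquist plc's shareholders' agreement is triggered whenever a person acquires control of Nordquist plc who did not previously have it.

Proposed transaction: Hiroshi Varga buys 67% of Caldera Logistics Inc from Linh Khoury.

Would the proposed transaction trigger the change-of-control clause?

The purchase adds only to Hiroshi's holdings (Linh's stake shrinks), so Hiroshi is the only person who could newly come to control Nordquist.
Hiroshi holds 62% of Stratus, so Hiroshi controls Stratus.
Neither Hiroshi nor any entity Hiroshi controls holds any voting interest in Nordquist.
So before the transaction, Hiroshi does not control Nordquist.
After the purchase, Hiroshi holds 67% of Caldera directly, and Linh's stake falls to 13%.
Hiroshi holds 67% of Caldera, so Hiroshi controls Caldera.
Caldera holds 98% of Windward, so Hiroshi controls Windward.
Caldera and Hiroshi and Stratus together hold 60% + 10% + 18% = 88% of Pellion, so Hiroshi controls Pellion.
Windward and Pellion together hold 35% + 47% = 82% of Nordquist, so Hiroshi controls Nordquist.
Hiroshi did not control Nordquist before and does after, so the clause is triggered.

Yes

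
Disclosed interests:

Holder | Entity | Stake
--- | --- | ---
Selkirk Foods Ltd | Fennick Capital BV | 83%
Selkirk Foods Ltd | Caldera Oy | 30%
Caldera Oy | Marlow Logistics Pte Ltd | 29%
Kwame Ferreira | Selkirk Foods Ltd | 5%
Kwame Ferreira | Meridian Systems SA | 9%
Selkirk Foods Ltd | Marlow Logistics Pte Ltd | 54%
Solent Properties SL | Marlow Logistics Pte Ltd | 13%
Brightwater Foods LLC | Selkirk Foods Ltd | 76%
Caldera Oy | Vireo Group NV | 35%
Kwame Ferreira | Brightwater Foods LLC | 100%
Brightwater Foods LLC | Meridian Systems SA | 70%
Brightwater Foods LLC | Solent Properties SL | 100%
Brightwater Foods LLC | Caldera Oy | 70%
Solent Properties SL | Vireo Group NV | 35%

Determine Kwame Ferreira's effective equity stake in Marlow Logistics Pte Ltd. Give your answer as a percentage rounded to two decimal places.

Kwame reaches Marlow along 6 paths.
Via Selkirk: 5% × 54% = 2.7%.
Via Brightwater → Selkirk: 100% × 76% × 54% = 41.04%.
Via Selkirk → Caldera: 5% × 30% × 29% = 0.435%.
Via Brightwater → Selkirk → Caldera: 100% × 76% × 30% × 29% = 6.612%.
Via Brightwater → Caldera: 100% × 70% × 29% = 20.3%.
Via Brightwater → Solent: 100% × 100% × 13% = 13%.
Total: 2.7% + 41.04% + 0.435% + 6.612% + 20.3% + 13% = 84.087%.
Rounded: 84.09%.

84.09%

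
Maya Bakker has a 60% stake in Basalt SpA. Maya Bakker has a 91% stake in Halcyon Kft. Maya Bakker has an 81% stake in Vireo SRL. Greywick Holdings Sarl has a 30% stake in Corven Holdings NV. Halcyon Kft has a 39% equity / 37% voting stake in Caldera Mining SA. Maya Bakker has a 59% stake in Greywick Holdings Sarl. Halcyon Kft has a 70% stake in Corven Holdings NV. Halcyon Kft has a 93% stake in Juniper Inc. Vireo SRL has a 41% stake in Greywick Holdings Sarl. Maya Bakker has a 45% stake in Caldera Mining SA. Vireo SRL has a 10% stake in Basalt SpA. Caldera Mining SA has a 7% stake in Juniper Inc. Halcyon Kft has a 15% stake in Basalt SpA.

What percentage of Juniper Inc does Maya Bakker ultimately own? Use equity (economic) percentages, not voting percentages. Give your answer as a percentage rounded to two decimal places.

90.26%

Maya reaches Juniper along 3 paths.
Via Halcyon: 91% × 93% = 84.63%.
Via Caldera: 45% × 7% = 3.15%.
Via Halcyon → Caldera: 91% × 39% × 7% = 2.4843%.
Total: 84.63% + 3.15% + 2.4843% = 90.2643%.
Rounded: 90.26%.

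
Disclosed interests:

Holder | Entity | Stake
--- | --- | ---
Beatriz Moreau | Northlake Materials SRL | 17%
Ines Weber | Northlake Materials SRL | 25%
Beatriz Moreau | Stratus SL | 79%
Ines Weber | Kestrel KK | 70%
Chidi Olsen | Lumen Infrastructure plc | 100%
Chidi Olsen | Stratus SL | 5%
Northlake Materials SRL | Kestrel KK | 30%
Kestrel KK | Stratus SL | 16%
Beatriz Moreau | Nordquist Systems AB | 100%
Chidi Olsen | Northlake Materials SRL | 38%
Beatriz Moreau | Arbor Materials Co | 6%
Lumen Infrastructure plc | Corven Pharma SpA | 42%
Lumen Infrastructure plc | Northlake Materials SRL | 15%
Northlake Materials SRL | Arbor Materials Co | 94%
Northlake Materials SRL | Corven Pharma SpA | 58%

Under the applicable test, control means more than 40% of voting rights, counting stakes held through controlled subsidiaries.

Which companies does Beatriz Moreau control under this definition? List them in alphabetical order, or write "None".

Nordquist Systems AB, Stratus SL

Beatriz holds 100% of Nordquist, so Beatriz controls Nordquist.
Beatriz holds 79% of Stratus, so Beatriz controls Stratus.
No other company's threshold is met.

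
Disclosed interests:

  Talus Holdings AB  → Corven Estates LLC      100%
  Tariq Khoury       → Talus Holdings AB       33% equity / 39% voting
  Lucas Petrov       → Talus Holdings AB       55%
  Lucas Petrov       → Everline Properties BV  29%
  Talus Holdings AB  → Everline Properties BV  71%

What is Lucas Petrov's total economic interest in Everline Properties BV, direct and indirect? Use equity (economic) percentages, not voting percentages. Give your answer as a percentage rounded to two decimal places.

Lucas reaches Everline along 2 paths.
Via Talus: 55% × 71% = 39.05%.
Direct stake: 29% = 29%.
Total: 39.05% + 29% = 68.05%.

68.05%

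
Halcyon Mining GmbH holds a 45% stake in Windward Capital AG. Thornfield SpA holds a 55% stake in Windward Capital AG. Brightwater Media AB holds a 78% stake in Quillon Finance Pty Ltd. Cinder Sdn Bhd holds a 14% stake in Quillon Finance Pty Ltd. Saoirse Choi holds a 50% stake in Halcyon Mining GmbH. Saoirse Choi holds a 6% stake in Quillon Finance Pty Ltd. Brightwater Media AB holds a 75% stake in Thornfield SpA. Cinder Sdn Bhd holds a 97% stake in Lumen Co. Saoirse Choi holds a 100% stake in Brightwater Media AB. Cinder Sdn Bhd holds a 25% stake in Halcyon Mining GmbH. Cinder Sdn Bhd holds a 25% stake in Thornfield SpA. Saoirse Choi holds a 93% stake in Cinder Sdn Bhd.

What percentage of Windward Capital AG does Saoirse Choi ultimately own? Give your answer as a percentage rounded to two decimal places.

87.00%

Saoirse reaches Windward along 4 paths.
Via Cinder → Thornfield: 93% × 25% × 55% = 12.7875%.
Via Brightwater → Thornfield: 100% × 75% × 55% = 41.25%.
Via Cinder → Halcyon: 93% × 25% × 45% = 10.4625%.
Via Halcyon: 50% × 45% = 22.5%.
Total: 12.7875% + 41.25% + 10.4625% + 22.5% = 87%.
Rounded: 87.00%.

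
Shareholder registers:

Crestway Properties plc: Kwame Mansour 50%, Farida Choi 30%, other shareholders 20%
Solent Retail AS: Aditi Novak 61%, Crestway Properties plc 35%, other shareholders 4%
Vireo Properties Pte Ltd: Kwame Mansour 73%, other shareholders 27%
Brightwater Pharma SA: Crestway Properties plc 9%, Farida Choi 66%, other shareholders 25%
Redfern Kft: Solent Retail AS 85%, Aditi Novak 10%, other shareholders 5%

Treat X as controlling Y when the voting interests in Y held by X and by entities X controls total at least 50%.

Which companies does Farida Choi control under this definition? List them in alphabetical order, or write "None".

Brightwater Pharma SA

Farida holds 66% of Brightwater, so Farida controls Brightwater.
No other company's threshold is met.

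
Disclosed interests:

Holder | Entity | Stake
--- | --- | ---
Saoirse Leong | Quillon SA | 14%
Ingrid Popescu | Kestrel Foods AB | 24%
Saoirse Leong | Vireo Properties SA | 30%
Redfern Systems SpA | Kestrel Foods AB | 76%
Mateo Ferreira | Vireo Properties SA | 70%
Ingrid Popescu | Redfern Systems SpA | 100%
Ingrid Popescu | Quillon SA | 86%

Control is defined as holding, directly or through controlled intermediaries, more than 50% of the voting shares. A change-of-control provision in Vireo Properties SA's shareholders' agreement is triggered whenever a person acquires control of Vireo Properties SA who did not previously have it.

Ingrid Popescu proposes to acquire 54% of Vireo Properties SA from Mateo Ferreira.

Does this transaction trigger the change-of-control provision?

Yes

The purchase adds only to Ingrid's holdings (Mateo's stake shrinks), so Ingrid is the only person who could newly come to control Vireo.
Ingrid holds 86% of Quillon, so Ingrid controls Quillon.
Ingrid holds 100% of Redfern, so Ingrid controls Redfern.
Redfern and Ingrid together hold 76% + 24% = 100% of Kestrel, so Ingrid controls Kestrel.
Neither Ingrid nor any entity Ingrid controls holds any voting interest in Vireo.
So before the transaction, Ingrid does not control Vireo.
After the purchase, Ingrid holds 54% of Vireo directly, and Mateo's stake falls to 16%.
Ingrid holds 54% of Vireo, so Ingrid controls Vireo.
Ingrid did not control Vireo before and does after, so the clause is triggered.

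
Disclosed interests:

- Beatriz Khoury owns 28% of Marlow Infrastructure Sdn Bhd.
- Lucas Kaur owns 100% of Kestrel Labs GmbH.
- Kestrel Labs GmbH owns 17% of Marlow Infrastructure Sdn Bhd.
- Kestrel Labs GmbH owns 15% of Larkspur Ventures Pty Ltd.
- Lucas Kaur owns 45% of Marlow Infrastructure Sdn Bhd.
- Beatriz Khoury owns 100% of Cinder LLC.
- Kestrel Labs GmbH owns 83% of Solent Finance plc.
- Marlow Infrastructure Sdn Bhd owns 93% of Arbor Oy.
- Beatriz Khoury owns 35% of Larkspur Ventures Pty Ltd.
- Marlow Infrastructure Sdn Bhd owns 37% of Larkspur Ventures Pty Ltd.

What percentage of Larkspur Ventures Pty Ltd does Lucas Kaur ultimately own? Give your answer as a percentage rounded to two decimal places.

Lucas reaches Larkspur along 3 paths.
Via Kestrel: 100% × 15% = 15%.
Via Marlow: 45% × 37% = 16.65%.
Via Kestrel → Marlow: 100% × 17% × 37% = 6.29%.
Total: 15% + 16.65% + 6.29% = 37.94%.

37.94%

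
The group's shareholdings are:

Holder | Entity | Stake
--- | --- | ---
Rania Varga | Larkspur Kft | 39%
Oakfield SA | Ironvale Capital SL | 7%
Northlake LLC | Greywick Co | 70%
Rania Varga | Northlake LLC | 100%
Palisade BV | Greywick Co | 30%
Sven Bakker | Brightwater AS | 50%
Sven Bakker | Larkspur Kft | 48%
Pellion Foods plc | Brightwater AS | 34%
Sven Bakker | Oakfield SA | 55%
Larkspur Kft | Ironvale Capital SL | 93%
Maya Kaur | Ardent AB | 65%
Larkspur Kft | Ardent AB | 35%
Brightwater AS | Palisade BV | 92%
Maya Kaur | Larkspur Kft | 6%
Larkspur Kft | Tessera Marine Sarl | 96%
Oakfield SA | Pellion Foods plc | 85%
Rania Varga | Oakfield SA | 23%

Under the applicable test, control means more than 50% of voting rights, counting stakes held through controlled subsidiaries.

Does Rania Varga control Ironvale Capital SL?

Rania holds 100% of Northlake, so Rania controls Northlake.
Northlake holds 70% of Greywick, so Rania controls Greywick.
Neither Rania nor any entity Rania controls holds any voting interest in Ironvale.
So Rania does not control Ironvale.

No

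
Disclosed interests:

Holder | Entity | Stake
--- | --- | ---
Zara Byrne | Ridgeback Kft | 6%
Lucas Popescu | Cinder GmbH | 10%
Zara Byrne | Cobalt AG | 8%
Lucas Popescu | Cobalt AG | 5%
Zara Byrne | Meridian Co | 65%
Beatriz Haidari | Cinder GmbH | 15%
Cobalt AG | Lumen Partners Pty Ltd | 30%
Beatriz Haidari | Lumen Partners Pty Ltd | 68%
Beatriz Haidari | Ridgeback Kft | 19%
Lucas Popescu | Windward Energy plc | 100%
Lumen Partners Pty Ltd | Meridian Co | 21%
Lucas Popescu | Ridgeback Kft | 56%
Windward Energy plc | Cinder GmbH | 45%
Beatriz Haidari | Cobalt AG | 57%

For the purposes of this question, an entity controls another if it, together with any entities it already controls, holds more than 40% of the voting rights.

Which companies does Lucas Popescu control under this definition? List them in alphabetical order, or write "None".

Lucas holds 56% of Ridgeback, so Lucas controls Ridgeback.
Lucas holds 100% of Windward, so Lucas controls Windward.
Windward and Lucas together hold 45% + 10% = 55% of Cinder, so Lucas controls Cinder.
No other company's threshold is met.

Cinder GmbH, Ridgeback Kft, Windward Energy plc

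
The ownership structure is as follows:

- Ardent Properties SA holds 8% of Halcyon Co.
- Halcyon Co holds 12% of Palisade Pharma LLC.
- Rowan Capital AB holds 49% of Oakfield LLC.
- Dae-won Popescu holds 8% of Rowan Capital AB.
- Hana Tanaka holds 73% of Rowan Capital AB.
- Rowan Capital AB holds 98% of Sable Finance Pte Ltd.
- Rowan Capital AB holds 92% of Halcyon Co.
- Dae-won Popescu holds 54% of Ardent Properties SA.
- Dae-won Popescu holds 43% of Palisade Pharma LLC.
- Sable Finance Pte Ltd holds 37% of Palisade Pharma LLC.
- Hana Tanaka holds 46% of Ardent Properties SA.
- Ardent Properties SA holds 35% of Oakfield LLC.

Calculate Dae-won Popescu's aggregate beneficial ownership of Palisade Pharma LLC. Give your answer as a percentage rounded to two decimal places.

Dae-won reaches Palisade along 4 paths.
Via Rowan → Sable: 8% × 98% × 37% = 2.9008%.
Direct stake: 43% = 43%.
Via Rowan → Halcyon: 8% × 92% × 12% = 0.8832%.
Via Ardent → Halcyon: 54% × 8% × 12% = 0.5184%.
Total: 2.9008% + 43% + 0.8832% + 0.5184% = 47.3024%.
Rounded: 47.30%.

47.30%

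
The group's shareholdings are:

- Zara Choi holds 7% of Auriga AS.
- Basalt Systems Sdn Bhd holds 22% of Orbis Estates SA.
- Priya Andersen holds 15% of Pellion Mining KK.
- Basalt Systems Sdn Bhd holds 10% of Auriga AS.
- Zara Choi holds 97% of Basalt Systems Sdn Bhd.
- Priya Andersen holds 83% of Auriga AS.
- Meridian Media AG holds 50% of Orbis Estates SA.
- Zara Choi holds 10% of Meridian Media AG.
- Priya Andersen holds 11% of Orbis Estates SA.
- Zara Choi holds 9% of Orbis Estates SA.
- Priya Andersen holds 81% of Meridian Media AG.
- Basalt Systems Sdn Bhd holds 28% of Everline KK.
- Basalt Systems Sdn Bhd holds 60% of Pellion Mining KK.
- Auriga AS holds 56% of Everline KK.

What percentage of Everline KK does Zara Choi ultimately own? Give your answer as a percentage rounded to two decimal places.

Zara reaches Everline along 3 paths.
Via Basalt: 97% × 28% = 27.16%.
Via Basalt → Auriga: 97% × 10% × 56% = 5.432%.
Via Auriga: 7% × 56% = 3.92%.
Total: 27.16% + 5.432% + 3.92% = 36.512%.
Rounded: 36.51%.

36.51%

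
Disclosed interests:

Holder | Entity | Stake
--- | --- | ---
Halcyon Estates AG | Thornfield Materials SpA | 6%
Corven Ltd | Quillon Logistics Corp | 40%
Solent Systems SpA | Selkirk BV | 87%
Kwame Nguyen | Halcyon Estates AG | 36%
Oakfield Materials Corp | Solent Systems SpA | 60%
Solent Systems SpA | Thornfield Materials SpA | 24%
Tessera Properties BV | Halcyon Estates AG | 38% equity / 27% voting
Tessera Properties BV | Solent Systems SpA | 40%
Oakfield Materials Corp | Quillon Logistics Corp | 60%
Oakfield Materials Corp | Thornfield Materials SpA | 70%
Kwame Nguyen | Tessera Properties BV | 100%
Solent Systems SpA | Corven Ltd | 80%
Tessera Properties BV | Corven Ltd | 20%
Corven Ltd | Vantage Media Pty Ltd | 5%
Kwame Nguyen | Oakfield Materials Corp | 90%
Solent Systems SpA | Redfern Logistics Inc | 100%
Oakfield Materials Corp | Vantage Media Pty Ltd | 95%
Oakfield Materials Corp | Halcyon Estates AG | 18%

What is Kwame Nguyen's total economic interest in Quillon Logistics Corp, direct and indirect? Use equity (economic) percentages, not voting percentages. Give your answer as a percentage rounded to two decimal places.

Kwame reaches Quillon along 4 paths.
Via Oakfield: 90% × 60% = 54%.
Via Tessera → Corven: 100% × 20% × 40% = 8%.
Via Tessera → Solent → Corven: 100% × 40% × 80% × 40% = 12.8%.
Via Oakfield → Solent → Corven: 90% × 60% × 80% × 40% = 17.28%.
Total: 54% + 8% + 12.8% + 17.28% = 92.08%.

92.08%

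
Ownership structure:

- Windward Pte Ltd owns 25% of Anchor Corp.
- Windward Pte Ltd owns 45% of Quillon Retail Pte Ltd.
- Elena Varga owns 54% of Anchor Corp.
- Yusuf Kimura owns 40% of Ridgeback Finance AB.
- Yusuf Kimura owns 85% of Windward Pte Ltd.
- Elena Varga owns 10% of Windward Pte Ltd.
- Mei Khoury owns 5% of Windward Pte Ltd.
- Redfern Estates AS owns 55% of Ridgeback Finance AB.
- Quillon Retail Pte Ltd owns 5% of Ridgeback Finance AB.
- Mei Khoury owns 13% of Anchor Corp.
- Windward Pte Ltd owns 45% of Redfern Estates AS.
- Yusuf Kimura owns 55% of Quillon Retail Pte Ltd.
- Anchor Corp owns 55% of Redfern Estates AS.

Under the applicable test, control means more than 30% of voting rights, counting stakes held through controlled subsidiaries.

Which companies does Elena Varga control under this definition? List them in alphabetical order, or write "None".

Anchor Corp, Redfern Estates AS, Ridgeback Finance AB

Elena holds 54% of Anchor, so Elena controls Anchor.
Anchor holds 55% of Redfern, so Elena controls Redfern.
Redfern holds 55% of Ridgeback, so Elena controls Ridgeback.
No other company's threshold is met.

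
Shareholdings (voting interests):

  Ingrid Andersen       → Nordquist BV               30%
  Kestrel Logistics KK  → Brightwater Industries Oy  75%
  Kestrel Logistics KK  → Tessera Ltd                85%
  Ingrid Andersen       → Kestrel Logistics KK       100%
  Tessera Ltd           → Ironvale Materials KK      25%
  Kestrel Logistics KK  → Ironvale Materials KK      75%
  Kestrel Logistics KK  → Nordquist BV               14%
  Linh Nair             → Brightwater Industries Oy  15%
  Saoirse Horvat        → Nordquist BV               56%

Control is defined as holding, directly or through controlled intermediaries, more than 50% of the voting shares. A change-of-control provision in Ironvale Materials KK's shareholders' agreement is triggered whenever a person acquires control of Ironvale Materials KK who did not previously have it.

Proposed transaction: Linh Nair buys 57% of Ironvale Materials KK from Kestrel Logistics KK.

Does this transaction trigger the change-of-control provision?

Yes

The purchase adds only to Linh's holdings (Kestrel's stake shrinks), so Linh is the only person who could newly come to control Ironvale.
Linh's largest direct stake is 15% in Brightwater, which does not meet the threshold, so Linh controls no company.
Neither Linh nor any entity Linh controls holds any voting interest in Ironvale.
So before the transaction, Linh does not control Ironvale.
After the purchase, Linh holds 57% of Ironvale directly, and Kestrel's stake falls to 18%.
Linh holds 57% of Ironvale, so Linh controls Ironvale.
Linh did not control Ironvale before and does after, so the clause is triggered.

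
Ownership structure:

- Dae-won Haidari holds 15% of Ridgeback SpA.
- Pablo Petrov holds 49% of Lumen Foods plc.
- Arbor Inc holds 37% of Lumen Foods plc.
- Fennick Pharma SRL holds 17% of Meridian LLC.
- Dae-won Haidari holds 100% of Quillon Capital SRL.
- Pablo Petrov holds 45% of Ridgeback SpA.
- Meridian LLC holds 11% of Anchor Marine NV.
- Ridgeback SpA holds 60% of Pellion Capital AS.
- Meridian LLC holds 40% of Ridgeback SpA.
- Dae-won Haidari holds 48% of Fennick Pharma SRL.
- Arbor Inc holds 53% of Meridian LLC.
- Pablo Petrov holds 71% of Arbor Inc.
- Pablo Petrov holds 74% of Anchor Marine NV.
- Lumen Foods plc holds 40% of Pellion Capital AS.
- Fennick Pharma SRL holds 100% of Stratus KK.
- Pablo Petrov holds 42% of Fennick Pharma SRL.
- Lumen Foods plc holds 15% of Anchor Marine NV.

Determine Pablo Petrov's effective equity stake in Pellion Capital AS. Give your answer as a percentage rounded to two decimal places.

67.85%

Pablo reaches Pellion along 5 paths.
Via Lumen: 49% × 40% = 19.6%.
Via Arbor → Lumen: 71% × 37% × 40% = 10.508%.
Via Ridgeback: 45% × 60% = 27%.
Via Arbor → Meridian → Ridgeback: 71% × 53% × 40% × 60% = 9.0312%.
Via Fennick → Meridian → Ridgeback: 42% × 17% × 40% × 60% = 1.7136%.
Total: 19.6% + 10.508% + 27% + 9.0312% + 1.7136% = 67.8528%.
Rounded: 67.85%.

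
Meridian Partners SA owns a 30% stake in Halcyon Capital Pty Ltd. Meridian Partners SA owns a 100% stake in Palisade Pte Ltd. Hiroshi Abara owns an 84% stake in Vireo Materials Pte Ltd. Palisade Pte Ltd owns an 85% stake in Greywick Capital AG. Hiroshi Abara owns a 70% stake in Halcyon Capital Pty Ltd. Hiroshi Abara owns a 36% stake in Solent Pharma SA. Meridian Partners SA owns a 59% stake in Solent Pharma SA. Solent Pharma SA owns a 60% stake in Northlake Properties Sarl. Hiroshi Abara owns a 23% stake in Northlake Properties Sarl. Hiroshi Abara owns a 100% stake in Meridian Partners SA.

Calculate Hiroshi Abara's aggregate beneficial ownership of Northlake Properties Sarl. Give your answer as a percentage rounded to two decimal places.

80.00%

Hiroshi reaches Northlake along 3 paths.
Direct stake: 23% = 23%.
Via Meridian → Solent: 100% × 59% × 60% = 35.4%.
Via Solent: 36% × 60% = 21.6%.
Total: 23% + 35.4% + 21.6% = 80%.
Rounded: 80.00%.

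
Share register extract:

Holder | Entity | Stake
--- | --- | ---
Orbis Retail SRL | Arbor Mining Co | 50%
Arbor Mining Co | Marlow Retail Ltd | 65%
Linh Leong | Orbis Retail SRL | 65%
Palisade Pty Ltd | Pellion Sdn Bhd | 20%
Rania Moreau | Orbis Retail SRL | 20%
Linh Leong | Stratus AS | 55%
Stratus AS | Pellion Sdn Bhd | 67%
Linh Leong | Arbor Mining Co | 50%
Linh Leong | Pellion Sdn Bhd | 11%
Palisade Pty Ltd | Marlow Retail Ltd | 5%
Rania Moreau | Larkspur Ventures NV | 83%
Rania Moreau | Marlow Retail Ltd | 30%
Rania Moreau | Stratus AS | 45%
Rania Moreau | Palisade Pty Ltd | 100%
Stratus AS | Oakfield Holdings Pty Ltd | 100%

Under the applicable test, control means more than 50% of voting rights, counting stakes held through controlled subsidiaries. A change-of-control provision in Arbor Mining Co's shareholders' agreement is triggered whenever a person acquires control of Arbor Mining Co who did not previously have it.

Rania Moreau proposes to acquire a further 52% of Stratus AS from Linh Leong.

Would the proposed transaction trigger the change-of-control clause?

The purchase adds only to Rania's holdings (Linh's stake shrinks), so Rania is the only person who could newly come to control Arbor.
Rania holds 100% of Palisade, so Rania controls Palisade.
Rania holds 83% of Larkspur, so Rania controls Larkspur.
Neither Rania nor any entity Rania controls holds any voting interest in Arbor.
So before the transaction, Rania does not control Arbor.
After the purchase, Rania's direct stake in Stratus rises to 45% + 52% = 97%, and Linh's stake falls to 3%.
Rania holds 97% of Stratus, so Rania controls Stratus.
Stratus holds 100% of Oakfield, so Rania controls Oakfield.
Palisade and Stratus together hold 20% + 67% = 87% of Pellion, so Rania controls Pellion.
After the transaction, neither Rania nor any entity Rania controls holds a voting interest in Arbor, so Rania still does not control it.
No new person acquires control, so the clause is not triggered.

No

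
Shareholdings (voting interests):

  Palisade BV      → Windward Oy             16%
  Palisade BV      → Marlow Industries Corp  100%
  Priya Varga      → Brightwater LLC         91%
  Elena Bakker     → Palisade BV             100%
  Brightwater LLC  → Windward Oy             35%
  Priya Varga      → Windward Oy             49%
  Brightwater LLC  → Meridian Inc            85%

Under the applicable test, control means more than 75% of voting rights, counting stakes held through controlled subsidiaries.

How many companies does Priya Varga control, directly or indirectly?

Priya holds 91% of Brightwater, so Priya controls Brightwater.
Brightwater and Priya together hold 35% + 49% = 84% of Windward, so Priya controls Windward.
Brightwater holds 85% of Meridian, so Priya controls Meridian.
No other company's threshold is met.
Priya controls 3 companies.

3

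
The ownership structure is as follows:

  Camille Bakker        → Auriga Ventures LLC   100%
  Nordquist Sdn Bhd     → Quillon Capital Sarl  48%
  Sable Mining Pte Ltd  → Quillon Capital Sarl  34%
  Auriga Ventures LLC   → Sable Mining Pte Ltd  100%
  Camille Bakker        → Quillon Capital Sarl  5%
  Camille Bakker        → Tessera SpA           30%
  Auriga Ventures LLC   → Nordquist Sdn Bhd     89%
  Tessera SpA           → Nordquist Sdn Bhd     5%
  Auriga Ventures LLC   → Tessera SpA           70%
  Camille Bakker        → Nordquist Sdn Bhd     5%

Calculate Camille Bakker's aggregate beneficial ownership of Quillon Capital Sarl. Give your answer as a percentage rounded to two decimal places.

Camille reaches Quillon along 6 paths.
Via Tessera → Nordquist: 30% × 5% × 48% = 0.72%.
Via Auriga → Tessera → Nordquist: 100% × 70% × 5% × 48% = 1.68%.
Via Nordquist: 5% × 48% = 2.4%.
Via Auriga → Nordquist: 100% × 89% × 48% = 42.72%.
Direct stake: 5% = 5%.
Via Auriga → Sable: 100% × 100% × 34% = 34%.
Total: 0.72% + 1.68% + 2.4% + 42.72% + 5% + 34% = 86.52%.

86.52%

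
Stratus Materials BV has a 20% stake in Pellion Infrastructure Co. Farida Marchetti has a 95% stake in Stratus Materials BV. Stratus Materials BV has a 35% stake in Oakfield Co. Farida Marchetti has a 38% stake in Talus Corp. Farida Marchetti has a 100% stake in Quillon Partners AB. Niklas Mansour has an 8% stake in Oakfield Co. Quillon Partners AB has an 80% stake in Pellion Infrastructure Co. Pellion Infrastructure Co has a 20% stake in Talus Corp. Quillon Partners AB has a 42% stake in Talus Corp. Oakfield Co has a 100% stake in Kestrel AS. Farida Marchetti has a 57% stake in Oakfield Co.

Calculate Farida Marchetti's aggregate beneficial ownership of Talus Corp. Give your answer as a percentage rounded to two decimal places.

99.80%

Farida reaches Talus along 4 paths.
Via Quillon → Pellion: 100% × 80% × 20% = 16%.
Via Stratus → Pellion: 95% × 20% × 20% = 3.8%.
Direct stake: 38% = 38%.
Via Quillon: 100% × 42% = 42%.
Total: 16% + 3.8% + 38% + 42% = 99.8%.
Rounded: 99.80%.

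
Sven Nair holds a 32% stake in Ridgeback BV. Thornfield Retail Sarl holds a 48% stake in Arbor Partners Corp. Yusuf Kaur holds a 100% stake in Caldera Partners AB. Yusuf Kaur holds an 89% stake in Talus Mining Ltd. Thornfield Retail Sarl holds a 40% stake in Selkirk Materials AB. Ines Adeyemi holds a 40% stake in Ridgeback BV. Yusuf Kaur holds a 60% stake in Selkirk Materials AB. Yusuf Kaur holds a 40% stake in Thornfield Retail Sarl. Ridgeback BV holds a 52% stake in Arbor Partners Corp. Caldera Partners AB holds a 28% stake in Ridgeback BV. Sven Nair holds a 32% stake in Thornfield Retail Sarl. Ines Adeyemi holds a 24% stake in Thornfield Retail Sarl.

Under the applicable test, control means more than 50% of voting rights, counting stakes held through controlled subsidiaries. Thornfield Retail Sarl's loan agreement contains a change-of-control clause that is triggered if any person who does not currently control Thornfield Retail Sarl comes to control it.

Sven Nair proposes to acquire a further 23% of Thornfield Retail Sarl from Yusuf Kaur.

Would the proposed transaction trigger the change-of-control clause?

Yes

The purchase adds only to Sven's holdings (Yusuf's stake shrinks), so Sven is the only person who could newly come to control Thornfield.
Sven's largest direct stake is 32% in Thornfield, which does not meet the threshold, so Sven controls no company.
In Thornfield, Sven's side holds only 32%, not > 50%.
So before the transaction, Sven does not control Thornfield.
After the purchase, Sven's direct stake in Thornfield rises to 32% + 23% = 55%, and Yusuf's stake falls to 17%.
Sven holds 55% of Thornfield, so Sven controls Thornfield.
Sven did not control Thornfield before and does after, so the clause is triggered.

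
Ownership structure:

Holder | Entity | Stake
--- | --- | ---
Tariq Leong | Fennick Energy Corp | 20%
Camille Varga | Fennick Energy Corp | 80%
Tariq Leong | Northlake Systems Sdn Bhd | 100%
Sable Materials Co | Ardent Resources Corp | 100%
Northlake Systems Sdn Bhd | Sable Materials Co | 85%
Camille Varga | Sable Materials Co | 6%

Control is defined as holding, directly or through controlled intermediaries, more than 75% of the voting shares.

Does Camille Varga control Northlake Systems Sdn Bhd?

No

Camille holds 80% of Fennick, so Camille controls Fennick.
Neither Camille nor any entity Camille controls holds any voting interest in Northlake.
So Camille does not control Northlake.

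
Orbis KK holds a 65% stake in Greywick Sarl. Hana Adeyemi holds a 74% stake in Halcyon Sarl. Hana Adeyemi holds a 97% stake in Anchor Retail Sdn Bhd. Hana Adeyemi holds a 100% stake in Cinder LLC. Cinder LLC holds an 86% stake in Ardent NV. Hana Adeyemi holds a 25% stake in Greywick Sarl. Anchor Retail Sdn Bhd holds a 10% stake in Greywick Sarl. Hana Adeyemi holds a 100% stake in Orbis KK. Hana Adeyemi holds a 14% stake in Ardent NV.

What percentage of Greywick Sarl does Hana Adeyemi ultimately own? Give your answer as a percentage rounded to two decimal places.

Hana reaches Greywick along 3 paths.
Via Anchor: 97% × 10% = 9.7%.
Direct stake: 25% = 25%.
Via Orbis: 100% × 65% = 65%.
Total: 9.7% + 25% + 65% = 99.7%.
Rounded: 99.70%.

99.70%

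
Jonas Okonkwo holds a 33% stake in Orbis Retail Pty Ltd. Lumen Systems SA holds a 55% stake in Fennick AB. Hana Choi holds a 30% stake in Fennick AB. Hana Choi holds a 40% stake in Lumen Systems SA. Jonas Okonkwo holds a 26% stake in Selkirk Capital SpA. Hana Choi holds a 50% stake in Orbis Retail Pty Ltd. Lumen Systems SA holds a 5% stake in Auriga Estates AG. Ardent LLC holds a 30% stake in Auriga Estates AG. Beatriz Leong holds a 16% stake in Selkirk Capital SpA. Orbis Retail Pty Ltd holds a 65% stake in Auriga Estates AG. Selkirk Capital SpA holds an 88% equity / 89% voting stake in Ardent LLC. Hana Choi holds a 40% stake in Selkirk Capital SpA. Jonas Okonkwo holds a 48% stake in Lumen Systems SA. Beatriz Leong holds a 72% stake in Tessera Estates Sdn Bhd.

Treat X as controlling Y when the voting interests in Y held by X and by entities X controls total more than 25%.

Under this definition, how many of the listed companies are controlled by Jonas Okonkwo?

6

Jonas holds 33% of Orbis, so Jonas controls Orbis.
Jonas holds 48% of Lumen, so Jonas controls Lumen.
Jonas holds 26% of Selkirk, so Jonas controls Selkirk.
Selkirk holds 89% of Ardent, so Jonas controls Ardent.
Lumen holds 55% of Fennick, so Jonas controls Fennick.
Orbis and Ardent and Lumen together hold 65% + 30% + 5% = 100% of Auriga, so Jonas controls Auriga.
No other company's threshold is met.
Jonas controls 6 companies.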